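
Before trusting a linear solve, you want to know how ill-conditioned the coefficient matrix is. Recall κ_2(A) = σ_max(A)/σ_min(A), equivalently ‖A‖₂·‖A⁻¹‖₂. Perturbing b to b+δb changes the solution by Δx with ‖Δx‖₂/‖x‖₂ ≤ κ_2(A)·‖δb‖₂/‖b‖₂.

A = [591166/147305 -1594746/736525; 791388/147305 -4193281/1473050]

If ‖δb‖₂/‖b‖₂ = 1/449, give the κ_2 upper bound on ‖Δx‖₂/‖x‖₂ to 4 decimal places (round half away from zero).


M = AᵀA = [39030888244/867950521 -104080629834/4339752605; -104080629834/4339752605 1110258590521/86795052100]. tr(M)=17347222889/300328900, det(M)=130321/3003289
solving λ² − 17347222889/300328900·λ + 130321/3003289 = 0 gives λ = 1444/25, 9025/12013156
so κ_2 = √((1444/25) / (9025/12013156)) = 277.2800
bound on ‖Δx‖/‖x‖: κ·ε = 277.2800·1/449 = 0.6176

0.6176


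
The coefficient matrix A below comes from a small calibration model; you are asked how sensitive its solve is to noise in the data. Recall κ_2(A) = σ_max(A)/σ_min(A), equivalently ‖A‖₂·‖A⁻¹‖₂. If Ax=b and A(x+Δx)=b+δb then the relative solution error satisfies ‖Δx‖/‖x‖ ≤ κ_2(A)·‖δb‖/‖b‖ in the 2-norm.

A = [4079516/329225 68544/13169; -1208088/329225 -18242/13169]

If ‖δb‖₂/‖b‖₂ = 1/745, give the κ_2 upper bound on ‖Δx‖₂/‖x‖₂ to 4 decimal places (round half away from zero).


AᵀA = [28963083856/173422561 12066571440/173422561; 12066571440/173422561 5031050500/173422561]; tr = 201148724/1026169, det = 3841600/1026169
λ_max, λ_min = (201148724/1026169 ± √40445040643506576/1053022816561)/2 = 196, 19600/1026169
so κ_2 = √(196 / (19600/1026169)) = 101.3000
κ_2(A)·‖δb‖/‖b‖ = 0.1360

0.1360


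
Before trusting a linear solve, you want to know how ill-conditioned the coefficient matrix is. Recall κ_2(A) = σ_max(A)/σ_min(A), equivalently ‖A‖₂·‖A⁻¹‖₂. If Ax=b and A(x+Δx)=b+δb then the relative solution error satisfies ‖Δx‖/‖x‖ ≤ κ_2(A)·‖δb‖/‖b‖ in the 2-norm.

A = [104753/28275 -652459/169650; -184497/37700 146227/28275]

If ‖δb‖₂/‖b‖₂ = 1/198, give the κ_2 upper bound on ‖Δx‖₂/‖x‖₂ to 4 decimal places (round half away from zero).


AᵀA = [19276933729/511664400 -607200097/15349932; -607200097/15349932 47818673029/1151244900]; tr = 433730197/5475600, det = 62742241/547560000
char-poly roots: 7921/100 and 7921/5475600
σ_max=√(7921/100)=(89/10), σ_min=√(7921/5475600)=(89/2340) → κ = 234.0000
bound on ‖Δx‖/‖x‖: κ·ε = 234.0000·1/198 = 1.1818

1.1818


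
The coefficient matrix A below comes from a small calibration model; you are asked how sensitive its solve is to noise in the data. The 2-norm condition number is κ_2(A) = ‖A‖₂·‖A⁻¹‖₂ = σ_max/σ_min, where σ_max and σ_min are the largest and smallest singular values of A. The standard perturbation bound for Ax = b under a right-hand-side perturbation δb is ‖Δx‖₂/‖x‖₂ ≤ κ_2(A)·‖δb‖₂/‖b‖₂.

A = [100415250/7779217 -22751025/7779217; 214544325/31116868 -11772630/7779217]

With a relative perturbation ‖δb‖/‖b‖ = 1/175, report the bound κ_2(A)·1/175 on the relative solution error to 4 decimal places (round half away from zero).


2.0409

M = AᵀA = [717511509725625/3350378803216 -20179844998875/418797350402; -20179844998875/418797350402 2270601922725/209398675201]. tr(M)=448448031225/1993086736, det(M)=791015625/1993086736
eigenvalues of AᵀA: λ = (tr ± √(tr²−4·det))/2 = 225, 3515625/1993086736
κ_2(A) = √(λ_max/λ_min) = √(225 / (3515625/1993086736)) = 357.1520
worst-case relative error ≤ 357.1520 × 1/175 = 2.0409


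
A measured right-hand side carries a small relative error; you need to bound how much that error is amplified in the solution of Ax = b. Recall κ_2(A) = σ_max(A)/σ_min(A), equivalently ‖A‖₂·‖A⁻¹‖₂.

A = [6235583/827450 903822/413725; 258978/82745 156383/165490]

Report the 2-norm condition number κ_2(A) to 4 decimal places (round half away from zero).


M = AᵀA = [269760093481/4051322500 19669677552/1012830625; 19669677552/1012830625 22952472769/4051322500]. tr(M)=234170053/3241058, det(M)=2088025/25928464
solving λ² − 234170053/3241058·λ + 2088025/25928464 = 0 gives λ = 289/4, 7225/6482116
σ_max=√(289/4)=(17/2), σ_min=√(7225/6482116)=(85/2546) → κ = 254.6000

254.6000


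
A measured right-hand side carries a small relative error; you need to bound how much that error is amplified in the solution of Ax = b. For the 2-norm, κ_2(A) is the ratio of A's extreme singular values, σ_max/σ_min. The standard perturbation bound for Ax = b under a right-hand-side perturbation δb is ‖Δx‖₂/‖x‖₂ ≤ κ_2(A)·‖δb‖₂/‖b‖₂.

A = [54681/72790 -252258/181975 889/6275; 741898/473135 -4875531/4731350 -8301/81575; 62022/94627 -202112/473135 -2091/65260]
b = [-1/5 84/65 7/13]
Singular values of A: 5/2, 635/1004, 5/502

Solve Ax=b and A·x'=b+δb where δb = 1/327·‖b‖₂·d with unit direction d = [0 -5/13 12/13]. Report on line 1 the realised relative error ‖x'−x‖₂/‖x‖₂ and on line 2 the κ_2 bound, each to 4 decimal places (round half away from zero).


0.2662
0.7676

from the listed singular values, σ₁ = 5/2, σ_n = 5/502
κ = σ_max/σ_min = (5/2)/(5/502) = 251.0000
perturbation bound = 251.0000·1/327 = 0.7676
solve Ax = b  →  x = [1.3365 0.8233 -0.4427]
‖b‖₂ = 1.4142 and ‖x‖₂ = 1.6309
re-solving with b+δb shifts x by Δx of norm 0.4342
dividing the unrounded norms, ‖Δx‖/‖x‖ = 0.2662
so the bound overstates the realised error by a factor of ≈ 2.8831 (computed from the unrounded values)


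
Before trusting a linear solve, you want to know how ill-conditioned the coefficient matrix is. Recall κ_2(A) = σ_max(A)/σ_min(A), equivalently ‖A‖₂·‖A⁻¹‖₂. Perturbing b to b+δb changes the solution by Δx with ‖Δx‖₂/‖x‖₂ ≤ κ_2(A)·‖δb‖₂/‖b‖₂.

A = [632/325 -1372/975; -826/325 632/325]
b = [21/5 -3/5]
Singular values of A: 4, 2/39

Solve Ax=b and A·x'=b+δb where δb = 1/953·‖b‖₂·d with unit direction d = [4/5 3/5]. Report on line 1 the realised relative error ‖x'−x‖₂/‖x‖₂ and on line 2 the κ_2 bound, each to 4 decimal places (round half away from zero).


largest singular value 4, smallest 2/39
κ_2(A) = 4 / (2/39) = 78.0000
κ_2(A)·‖δb‖/‖b‖ = 0.0818
solve Ax = b  →  x = [35.7000 46.3500]
‖b‖₂ = 4.2426 and ‖x‖₂ = 58.5048
with δb = [0.0036 0.0027], A·Δx = δb → ‖Δx‖ = 0.0868
dividing the unrounded norms, ‖Δx‖/‖x‖ = 0.0015
tightness: 0.0015 against a bound of 0.0818 (unrounded ratio ≈ 0.0181)

0.0015
0.0818


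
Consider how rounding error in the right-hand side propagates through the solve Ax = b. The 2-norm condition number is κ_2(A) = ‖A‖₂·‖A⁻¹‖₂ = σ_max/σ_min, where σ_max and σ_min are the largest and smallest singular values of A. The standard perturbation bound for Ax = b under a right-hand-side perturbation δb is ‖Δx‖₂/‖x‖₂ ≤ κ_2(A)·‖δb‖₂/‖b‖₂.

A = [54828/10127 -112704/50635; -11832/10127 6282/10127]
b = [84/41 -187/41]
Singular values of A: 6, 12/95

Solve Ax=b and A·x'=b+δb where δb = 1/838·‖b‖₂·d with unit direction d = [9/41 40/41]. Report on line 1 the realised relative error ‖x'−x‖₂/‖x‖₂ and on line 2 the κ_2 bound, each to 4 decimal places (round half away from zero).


0.0015
0.0567

from the listed singular values, σ₁ = 6, σ_n = 12/95
condition number: 6 ÷ (12/95) = 47.5000
perturbation bound = 47.5000·1/838 = 0.0567
solve Ax = b  →  x = [-11.7179 -29.4231]
2-norm of b is 5.0000; of x, 31.6706
δb = ε·‖b‖·d = [0.0013 0.0058]; solving A·Δx = δb gives ‖Δx‖ = 0.0472
relative error = 0.0015
tightness: 0.0015 against a bound of 0.0567 (unrounded ratio ≈ 0.0263)


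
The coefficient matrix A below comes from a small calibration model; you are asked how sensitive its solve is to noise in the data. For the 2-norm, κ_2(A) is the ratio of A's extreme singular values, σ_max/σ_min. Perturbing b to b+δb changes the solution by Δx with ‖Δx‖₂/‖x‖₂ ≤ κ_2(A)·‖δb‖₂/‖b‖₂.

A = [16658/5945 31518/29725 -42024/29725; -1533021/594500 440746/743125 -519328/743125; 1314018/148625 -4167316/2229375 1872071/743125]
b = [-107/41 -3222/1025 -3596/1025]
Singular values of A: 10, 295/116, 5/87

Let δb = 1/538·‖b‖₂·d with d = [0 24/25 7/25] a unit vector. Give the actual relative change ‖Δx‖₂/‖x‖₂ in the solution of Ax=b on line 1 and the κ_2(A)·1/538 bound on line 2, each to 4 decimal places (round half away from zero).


from the listed singular values, σ₁ = 10, σ_n = 5/87
κ_2(A) = 10 / (5/87) = 174.0000
perturbation bound = 174.0000·1/538 = 0.3234
solve Ax = b  →  x = [-0.5082 -56.0826 -41.2232]
2-norm of b is 5.3852; of x, 69.6051
re-solving with b+δb shifts x by Δx of norm 0.1742
relative error = 0.0025
so the bound overstates the realised error by a factor of ≈ 129.2534 (computed from the unrounded values)

0.0025
0.3234


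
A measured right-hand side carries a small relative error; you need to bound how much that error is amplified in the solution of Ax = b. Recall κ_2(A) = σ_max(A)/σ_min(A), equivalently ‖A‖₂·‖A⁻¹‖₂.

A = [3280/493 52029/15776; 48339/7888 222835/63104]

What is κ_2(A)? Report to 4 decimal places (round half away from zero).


32.0000

M = AᵀA = [6053281/73984 25794945/591872; 25794945/591872 110544241/4734976]. tr(M)=1723025/16384, det(M)=2825761/262144
eigenvalues of AᵀA: λ = (tr ± √(tr²−4·det))/2 = 1681/16, 1681/16384
σ_max=√(1681/16)=(41/4), σ_min=√(1681/16384)=(41/128) → κ = 32.0000


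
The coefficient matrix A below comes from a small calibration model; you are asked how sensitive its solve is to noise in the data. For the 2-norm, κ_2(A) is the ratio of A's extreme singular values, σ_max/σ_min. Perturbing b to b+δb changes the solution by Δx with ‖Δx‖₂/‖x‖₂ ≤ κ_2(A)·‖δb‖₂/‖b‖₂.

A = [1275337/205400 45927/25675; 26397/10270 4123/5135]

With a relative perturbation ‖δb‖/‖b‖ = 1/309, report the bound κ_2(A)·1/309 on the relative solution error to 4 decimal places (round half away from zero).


0.4091

AᵀA = [11273403001/249640000 410981571/31205000; 410981571/31205000 14995666/3900625]; tr = 19573001/399424, det = 60025/399424
eigenvalues of AᵀA: λ = (tr ± √(tr²−4·det))/2 = 49, 1225/399424
κ_2(A) = √(λ_max/λ_min) = √(49 / (1225/399424)) = 126.4000
κ_2(A)·‖δb‖/‖b‖ = 0.4091


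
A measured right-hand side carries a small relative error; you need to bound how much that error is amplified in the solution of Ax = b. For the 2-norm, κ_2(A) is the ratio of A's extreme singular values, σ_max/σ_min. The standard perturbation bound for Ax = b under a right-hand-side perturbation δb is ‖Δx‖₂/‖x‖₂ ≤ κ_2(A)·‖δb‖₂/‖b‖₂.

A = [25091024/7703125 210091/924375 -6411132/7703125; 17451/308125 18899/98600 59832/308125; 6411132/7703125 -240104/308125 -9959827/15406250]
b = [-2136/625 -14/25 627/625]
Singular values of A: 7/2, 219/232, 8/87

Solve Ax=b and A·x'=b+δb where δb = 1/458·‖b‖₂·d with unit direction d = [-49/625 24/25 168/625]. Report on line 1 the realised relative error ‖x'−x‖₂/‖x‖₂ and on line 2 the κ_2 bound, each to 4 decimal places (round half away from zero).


0.0375
0.0831

σ_max = 7/2, σ_min = 8/87
κ_2(A) = (7/2) / (8/87) = 38.0625
bound on ‖Δx‖/‖x‖: κ·ε = 38.0625·1/458 = 0.0831
solve Ax = b  →  x = [-1.1020 -1.8695 -0.7172]
‖b‖₂ = 3.6056 and ‖x‖₂ = 2.2855
Δx = A⁻¹·δb where δb = 1/458·3.6056·d; ‖Δx‖ = 0.0856
realised ‖Δx‖/‖x‖ = 0.0375
so the bound overstates the realised error by a factor of ≈ 2.2186 (computed from the unrounded values)


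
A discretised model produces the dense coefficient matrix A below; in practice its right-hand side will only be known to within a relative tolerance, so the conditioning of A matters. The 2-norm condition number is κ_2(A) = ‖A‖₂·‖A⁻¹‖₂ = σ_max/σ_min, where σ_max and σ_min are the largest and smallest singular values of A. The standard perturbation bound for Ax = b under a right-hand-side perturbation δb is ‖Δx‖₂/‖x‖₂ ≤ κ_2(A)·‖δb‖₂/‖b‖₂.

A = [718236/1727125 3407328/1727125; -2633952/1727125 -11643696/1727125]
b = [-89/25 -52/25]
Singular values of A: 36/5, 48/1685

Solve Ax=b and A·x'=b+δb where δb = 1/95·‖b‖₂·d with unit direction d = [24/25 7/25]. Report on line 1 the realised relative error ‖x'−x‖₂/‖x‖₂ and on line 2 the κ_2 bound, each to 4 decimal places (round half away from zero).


0.0109
2.6605

largest singular value 36/5, smallest 48/1685
κ_2(A) = (36/5) / (48/1685) = 252.7500
κ_2(A)·‖δb‖/‖b‖ = 2.6605
solve Ax = b  →  x = [137.0224 -30.6877]
‖b‖ = 4.1231, ‖x‖ = 140.4167
re-solving with b+δb shifts x by Δx of norm 1.5236
realised ‖Δx‖/‖x‖ = 0.0109
so the bound overstates the realised error by a factor of ≈ 245.2036 (computed from the unrounded values)


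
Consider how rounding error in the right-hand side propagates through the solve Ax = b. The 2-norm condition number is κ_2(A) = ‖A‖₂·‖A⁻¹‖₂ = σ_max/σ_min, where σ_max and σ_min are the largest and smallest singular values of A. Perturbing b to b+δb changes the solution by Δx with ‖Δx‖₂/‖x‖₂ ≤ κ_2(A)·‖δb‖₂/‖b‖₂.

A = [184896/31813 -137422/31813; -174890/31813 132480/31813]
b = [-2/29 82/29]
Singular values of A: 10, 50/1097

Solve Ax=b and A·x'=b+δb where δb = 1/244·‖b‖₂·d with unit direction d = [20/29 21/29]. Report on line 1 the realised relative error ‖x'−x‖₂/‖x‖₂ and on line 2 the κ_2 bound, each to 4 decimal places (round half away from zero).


0.0058
0.8992

largest singular value 10, smallest 50/1097
κ = σ_max/σ_min = 10/(50/1097) = 219.4000
bound on ‖Δx‖/‖x‖: κ·ε = 219.4000·1/244 = 0.8992
solve Ax = b  →  x = [26.1680 35.2240]
‖b‖₂ = 2.8284 and ‖x‖₂ = 43.8805
with δb = [0.0080 0.0084], A·Δx = δb → ‖Δx‖ = 0.2543
relative error = 0.0058
realised/bound (from unrounded values) ≈ 0.0064


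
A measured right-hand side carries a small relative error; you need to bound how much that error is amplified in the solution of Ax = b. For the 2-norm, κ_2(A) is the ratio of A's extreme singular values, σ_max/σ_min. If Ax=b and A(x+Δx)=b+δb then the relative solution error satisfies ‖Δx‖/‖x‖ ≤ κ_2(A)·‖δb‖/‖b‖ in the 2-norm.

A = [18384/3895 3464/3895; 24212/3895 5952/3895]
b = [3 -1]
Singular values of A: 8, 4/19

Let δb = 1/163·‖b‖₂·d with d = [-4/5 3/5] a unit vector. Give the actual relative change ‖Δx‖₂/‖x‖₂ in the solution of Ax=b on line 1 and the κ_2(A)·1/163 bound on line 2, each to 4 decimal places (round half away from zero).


0.0065
0.2331

largest singular value 8, smallest 4/19
κ_2(A) = 8 / (4/19) = 38.0000
bound on ‖Δx‖/‖x‖: κ·ε = 38.0000·1/163 = 0.2331
solve Ax = b  →  x = [3.2500 -13.8750]
‖b‖₂ = 3.1623 and ‖x‖₂ = 14.2505
δb = ε·‖b‖·d = [-0.0155 0.0116]; solving A·Δx = δb gives ‖Δx‖ = 0.0922
dividing the unrounded norms, ‖Δx‖/‖x‖ = 0.0065
realised/bound (from unrounded values) ≈ 0.0277


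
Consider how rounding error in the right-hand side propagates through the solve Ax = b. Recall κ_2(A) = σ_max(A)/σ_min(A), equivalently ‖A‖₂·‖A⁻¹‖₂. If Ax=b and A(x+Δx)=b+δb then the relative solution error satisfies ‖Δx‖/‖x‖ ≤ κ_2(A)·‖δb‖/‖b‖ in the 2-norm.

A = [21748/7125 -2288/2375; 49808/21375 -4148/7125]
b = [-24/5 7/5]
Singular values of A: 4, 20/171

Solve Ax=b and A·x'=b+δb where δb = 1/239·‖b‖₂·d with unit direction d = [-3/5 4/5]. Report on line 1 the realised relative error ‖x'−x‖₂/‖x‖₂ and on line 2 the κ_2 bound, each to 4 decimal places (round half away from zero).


from the listed singular values, σ₁ = 4, σ_n = 20/171
κ_2(A) = 4 / (20/171) = 34.2000
κ_2(A)·‖δb‖/‖b‖ = 0.1431
solve Ax = b  →  x = [8.8560 33.0420]
‖b‖ = 5.0000, ‖x‖ = 34.2082
Δx = A⁻¹·δb where δb = 1/239·5.0000·d; ‖Δx‖ = 0.1789
relative error = 0.0052
so the bound overstates the realised error by a factor of ≈ 27.3666 (computed from the unrounded values)

0.0052
0.1431


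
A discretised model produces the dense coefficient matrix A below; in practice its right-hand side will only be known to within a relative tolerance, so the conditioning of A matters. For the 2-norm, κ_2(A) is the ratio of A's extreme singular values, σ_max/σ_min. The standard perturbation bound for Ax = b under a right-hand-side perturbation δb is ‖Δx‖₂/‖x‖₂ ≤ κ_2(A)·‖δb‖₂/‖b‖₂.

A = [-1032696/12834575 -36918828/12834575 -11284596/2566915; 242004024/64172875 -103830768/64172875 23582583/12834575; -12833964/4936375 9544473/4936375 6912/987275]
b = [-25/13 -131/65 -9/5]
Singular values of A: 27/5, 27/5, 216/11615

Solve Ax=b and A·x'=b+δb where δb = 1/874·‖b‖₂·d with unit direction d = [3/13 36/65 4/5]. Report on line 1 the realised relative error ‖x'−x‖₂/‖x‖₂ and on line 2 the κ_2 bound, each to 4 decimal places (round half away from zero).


0.0013
0.3322

σ_max = 27/5, σ_min = 216/11615
condition number: (27/5) ÷ (216/11615) = 290.3750
κ_2(A)·‖δb‖/‖b‖ = 0.3322
solve Ax = b  →  x = [85.3086 114.0534 -75.7516]
2-norm of b is 3.3166; of x, 161.3197
with δb = [0.0009 0.0021 0.0030], A·Δx = δb → ‖Δx‖ = 0.2041
relative error = 0.0013
so the bound overstates the realised error by a factor of ≈ 262.6544 (computed from the unrounded values)


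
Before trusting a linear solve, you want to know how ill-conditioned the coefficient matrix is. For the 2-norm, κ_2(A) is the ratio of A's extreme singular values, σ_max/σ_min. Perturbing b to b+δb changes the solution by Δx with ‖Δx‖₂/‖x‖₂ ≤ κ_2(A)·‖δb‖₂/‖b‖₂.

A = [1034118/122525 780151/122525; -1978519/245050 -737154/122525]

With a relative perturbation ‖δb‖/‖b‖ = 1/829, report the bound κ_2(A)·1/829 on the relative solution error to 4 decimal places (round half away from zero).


M = AᵀA = [9740948377/71402500 1826402841/17850625; 1826402841/17850625 1369835437/17850625]. tr(M)=121762321/571220, det(M)=28398241/71402500
char-poly roots: 5329/25 and 5329/2856100
so κ_2 = √((5329/25) / (5329/2856100)) = 338.0000
worst-case relative error ≤ 338.0000 × 1/829 = 0.4077

0.4077


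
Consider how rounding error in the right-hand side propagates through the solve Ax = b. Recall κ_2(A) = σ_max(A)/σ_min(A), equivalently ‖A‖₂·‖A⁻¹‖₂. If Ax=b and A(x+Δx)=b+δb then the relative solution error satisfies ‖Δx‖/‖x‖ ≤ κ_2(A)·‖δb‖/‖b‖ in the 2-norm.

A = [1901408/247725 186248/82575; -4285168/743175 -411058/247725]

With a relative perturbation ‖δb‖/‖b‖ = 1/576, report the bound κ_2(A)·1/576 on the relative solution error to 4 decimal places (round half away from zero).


M = AᵀA = [2036033449216/22092363225 197946140896/7364121075; 197946140896/7364121075 19246541476/2454707025]. tr(M)=88370092900/883694529, det(M)=64000000/883694529
eigenvalues of AᵀA: λ = (tr ± √(tr²−4·det))/2 = 100, 640000/883694529
σ_max=√100=10, σ_min=√(640000/883694529)=(800/29727) → κ = 371.5875
κ_2(A)·‖δb‖/‖b‖ = 0.6451

0.6451


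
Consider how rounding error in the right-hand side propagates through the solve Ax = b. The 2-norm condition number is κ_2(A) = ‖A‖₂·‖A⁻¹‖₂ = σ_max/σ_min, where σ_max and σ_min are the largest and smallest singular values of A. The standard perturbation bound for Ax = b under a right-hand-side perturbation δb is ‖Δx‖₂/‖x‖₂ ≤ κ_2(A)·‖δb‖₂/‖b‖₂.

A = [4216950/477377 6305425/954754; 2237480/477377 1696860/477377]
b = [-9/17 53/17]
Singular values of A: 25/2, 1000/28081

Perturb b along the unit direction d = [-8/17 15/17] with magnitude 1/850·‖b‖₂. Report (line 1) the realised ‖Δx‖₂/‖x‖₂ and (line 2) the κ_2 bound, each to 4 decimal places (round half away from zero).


from the listed singular values, σ₁ = 25/2, σ_n = 1000/28081
κ_2(A) = (25/2) / (1000/28081) = 351.0125
worst-case relative error ≤ 351.0125 × 1/850 = 0.4130
solve Ax = b  →  x = [-50.4818 67.4424]
‖b‖ = 3.1623, ‖x‖ = 84.2430
δb = ε·‖b‖·d = [-0.0018 0.0033]; solving A·Δx = δb gives ‖Δx‖ = 0.1045
relative error = 0.0012
realised/bound (from unrounded values) ≈ 0.0030

0.0012
0.4130


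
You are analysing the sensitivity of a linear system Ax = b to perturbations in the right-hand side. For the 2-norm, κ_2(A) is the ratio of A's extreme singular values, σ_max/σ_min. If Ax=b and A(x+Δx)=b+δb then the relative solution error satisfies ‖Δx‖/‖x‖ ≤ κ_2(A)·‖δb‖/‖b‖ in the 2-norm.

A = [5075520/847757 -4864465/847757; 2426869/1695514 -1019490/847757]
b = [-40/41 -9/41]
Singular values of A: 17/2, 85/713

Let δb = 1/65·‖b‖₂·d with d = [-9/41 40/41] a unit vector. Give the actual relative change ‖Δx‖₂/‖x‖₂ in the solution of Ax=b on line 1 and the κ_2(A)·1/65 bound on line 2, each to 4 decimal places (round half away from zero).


largest singular value 17/2, smallest 85/713
κ = σ_max/σ_min = (17/2)/(85/713) = 71.3000
bound on ‖Δx‖/‖x‖: κ·ε = 71.3000·1/65 = 1.0969
solve Ax = b  →  x = [-0.0852 0.0811]
‖b‖ = 1.0000, ‖x‖ = 0.1176
Δx = A⁻¹·δb where δb = 1/65·1.0000·d; ‖Δx‖ = 0.1290
relative error = 1.0969
so the bound is sharp here: realised error equals the bound

1.0969
1.0969


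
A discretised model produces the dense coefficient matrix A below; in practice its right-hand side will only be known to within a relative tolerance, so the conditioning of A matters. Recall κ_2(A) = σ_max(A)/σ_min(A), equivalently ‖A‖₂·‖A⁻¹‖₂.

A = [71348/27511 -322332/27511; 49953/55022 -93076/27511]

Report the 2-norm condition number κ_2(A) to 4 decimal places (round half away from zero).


83.8750

form AᵀA = [22857450625/3027420484 -25322456250/756855121; -25322456250/756855121 112561060000/756855121] with trace 281440625/1800964 and determinant 1562500/450241
solving λ² − 281440625/1800964·λ + 1562500/450241 = 0 gives λ = 625/4, 10000/450241
so κ_2 = √((625/4) / (10000/450241)) = 83.8750


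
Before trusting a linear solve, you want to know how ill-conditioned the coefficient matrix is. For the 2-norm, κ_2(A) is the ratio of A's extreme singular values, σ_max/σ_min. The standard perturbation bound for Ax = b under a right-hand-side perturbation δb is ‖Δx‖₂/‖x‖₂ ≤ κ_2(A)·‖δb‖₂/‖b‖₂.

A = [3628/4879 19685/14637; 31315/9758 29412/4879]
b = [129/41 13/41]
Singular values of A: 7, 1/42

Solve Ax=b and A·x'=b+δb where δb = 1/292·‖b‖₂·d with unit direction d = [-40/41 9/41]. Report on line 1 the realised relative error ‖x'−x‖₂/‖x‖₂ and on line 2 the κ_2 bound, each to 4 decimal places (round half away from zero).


0.0036
1.0068

σ_max = 7, σ_min = 1/42
κ = σ_max/σ_min = 7/(1/42) = 294.0000
κ_2(A)·‖δb‖/‖b‖ = 1.0068
solve Ax = b  →  x = [111.2437 -59.1681]
2-norm of b is 3.1623; of x, 126.0001
with δb = [-0.0106 0.0024], A·Δx = δb → ‖Δx‖ = 0.4548
dividing the unrounded norms, ‖Δx‖/‖x‖ = 0.0036
tightness: 0.0036 against a bound of 1.0068 (unrounded ratio ≈ 0.0036)


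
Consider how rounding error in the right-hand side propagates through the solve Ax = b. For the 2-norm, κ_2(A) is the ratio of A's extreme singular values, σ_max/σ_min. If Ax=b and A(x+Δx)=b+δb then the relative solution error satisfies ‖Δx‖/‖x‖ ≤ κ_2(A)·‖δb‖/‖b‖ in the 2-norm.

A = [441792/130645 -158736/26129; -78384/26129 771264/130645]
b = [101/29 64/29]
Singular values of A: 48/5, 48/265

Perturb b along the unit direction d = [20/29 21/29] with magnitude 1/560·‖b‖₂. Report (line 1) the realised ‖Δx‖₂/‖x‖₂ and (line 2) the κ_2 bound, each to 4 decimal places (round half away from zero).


from the listed singular values, σ₁ = 48/5, σ_n = 48/265
κ_2(A) = (48/5) / (48/265) = 53.0000
perturbation bound = 53.0000·1/560 = 0.0946
solve Ax = b  →  x = [19.5343 10.3002]
‖b‖₂ = 4.1231 and ‖x‖₂ = 22.0836
δb = ε·‖b‖·d = [0.0051 0.0053]; solving A·Δx = δb gives ‖Δx‖ = 0.0406
dividing the unrounded norms, ‖Δx‖/‖x‖ = 0.0018
realised/bound (from unrounded values) ≈ 0.0194

0.0018
0.0946


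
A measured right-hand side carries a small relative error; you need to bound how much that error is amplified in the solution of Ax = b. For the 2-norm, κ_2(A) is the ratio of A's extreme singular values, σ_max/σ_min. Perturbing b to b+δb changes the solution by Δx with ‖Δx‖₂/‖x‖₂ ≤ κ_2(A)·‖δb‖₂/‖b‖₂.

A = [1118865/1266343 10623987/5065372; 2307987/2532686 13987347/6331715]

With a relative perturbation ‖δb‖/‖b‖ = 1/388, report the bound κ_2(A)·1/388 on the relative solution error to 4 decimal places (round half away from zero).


0.6926

M = AᵀA = [12288037509/7627227556 147442647033/38136137780; 147442647033/38136137780 7077362083209/762722755600]. tr(M)=49148910261/4513152400, det(M)=1185921/722104384
solving λ² − 49148910261/4513152400·λ + 1185921/722104384 = 0 gives λ = 1089/100, 27225/180526096
κ_2(A) = √(λ_max/λ_min) = √((1089/100) / (27225/180526096)) = 268.7200
worst-case relative error ≤ 268.7200 × 1/388 = 0.6926


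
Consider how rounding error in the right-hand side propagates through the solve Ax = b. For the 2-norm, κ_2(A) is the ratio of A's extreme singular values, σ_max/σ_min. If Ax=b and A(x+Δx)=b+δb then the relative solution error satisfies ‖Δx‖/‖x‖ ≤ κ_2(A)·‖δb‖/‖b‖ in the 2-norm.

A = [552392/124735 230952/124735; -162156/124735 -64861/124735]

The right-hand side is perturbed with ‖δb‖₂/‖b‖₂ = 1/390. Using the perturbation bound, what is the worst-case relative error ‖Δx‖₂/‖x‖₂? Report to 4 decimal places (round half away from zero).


0.6151

form AᵀA = [1019789200/47873293 424903500/47873293; 424903500/47873293 177063925/47873293] with trace 92065625/3682561 and determinant 40000/3682561
solving λ² − 92065625/3682561·λ + 40000/3682561 = 0 gives λ = 25, 1600/3682561
κ = σ_max/σ_min = 5/(40/1919) = 239.8750
bound on ‖Δx‖/‖x‖: κ·ε = 239.8750·1/390 = 0.6151


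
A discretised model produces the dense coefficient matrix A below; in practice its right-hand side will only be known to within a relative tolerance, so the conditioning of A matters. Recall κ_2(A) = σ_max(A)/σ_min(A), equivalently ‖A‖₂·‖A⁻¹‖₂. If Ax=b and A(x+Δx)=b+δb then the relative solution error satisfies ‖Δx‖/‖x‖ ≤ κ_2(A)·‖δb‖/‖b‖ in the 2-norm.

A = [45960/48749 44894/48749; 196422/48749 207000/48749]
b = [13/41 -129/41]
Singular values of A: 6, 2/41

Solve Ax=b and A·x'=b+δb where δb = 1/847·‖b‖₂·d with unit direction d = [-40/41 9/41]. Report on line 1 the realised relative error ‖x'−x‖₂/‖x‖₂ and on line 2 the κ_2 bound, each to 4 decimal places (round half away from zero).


from the listed singular values, σ₁ = 6, σ_n = 2/41
κ_2(A) = 6 / (2/41) = 123.0000
perturbation bound = 123.0000·1/847 = 0.1452
solve Ax = b  →  x = [14.5000 -14.5000]
‖b‖₂ = 3.1623 and ‖x‖₂ = 20.5061
δb = ε·‖b‖·d = [-0.0036 0.0008]; solving A·Δx = δb gives ‖Δx‖ = 0.0765
dividing the unrounded norms, ‖Δx‖/‖x‖ = 0.0037
realised/bound (from unrounded values) ≈ 0.0257

0.0037
0.1452


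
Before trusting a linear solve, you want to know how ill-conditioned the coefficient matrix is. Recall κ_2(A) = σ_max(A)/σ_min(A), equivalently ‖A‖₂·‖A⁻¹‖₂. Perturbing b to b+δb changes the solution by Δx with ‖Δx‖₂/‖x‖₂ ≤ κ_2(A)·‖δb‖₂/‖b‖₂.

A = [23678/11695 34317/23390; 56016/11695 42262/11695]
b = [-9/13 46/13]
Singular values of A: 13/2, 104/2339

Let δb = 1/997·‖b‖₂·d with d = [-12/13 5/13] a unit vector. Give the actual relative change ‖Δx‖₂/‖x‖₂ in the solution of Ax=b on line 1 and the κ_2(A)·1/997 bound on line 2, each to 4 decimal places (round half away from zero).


0.0018
0.1466

from the listed singular values, σ₁ = 13/2, σ_n = 104/2339
κ_2(A) = (13/2) / (104/2339) = 146.1875
perturbation bound = 146.1875·1/997 = 0.1466
solve Ax = b  →  x = [-26.6192 36.2615]
‖b‖₂ = 3.6056 and ‖x‖₂ = 44.9831
δb = ε·‖b‖·d = [-0.0033 0.0014]; solving A·Δx = δb gives ‖Δx‖ = 0.0813
realised ‖Δx‖/‖x‖ = 0.0018
so the bound overstates the realised error by a factor of ≈ 81.0945 (computed from the unrounded values)


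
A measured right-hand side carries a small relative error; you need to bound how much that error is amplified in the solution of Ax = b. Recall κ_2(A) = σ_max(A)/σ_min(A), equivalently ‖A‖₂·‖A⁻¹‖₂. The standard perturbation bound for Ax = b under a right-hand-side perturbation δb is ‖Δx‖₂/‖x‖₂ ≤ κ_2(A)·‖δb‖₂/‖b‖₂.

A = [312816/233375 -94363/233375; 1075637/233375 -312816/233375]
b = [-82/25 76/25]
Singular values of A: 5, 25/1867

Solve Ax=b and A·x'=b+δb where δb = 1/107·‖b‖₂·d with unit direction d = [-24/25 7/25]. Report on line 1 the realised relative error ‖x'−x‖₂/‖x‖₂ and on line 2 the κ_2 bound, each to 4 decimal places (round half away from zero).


σ_max = 5, σ_min = 25/1867
κ = σ_max/σ_min = 5/(25/1867) = 373.4000
perturbation bound = 373.4000·1/107 = 3.4897
solve Ax = b  →  x = [84.0256 286.6592]
2-norm of b is 4.4721; of x, 298.7203
with δb = [-0.0401 0.0117], A·Δx = δb → ‖Δx‖ = 3.1213
relative error = 0.0104
realised/bound (from unrounded values) ≈ 0.0030

0.0104
3.4897


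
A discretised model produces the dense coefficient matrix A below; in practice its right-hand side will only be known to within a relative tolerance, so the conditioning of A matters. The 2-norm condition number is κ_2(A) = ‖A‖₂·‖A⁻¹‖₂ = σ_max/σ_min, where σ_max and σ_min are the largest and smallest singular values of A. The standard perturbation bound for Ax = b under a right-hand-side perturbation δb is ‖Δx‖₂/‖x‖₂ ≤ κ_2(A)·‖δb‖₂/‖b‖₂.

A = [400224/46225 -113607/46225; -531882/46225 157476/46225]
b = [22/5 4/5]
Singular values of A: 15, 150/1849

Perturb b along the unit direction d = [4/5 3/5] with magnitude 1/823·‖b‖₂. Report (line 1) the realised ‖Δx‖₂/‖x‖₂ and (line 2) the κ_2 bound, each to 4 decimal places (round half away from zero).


σ_max = 15, σ_min = 150/1849
κ_2(A) = 15 / (150/1849) = 184.9000
κ_2(A)·‖δb‖/‖b‖ = 0.2247
solve Ax = b  →  x = [13.9339 47.2971]
‖b‖ = 4.4721, ‖x‖ = 49.3068
Δx = A⁻¹·δb where δb = 1/823·4.4721·d; ‖Δx‖ = 0.0670
relative error = 0.0014
tightness: 0.0014 against a bound of 0.2247 (unrounded ratio ≈ 0.0060)

0.0014
0.2247


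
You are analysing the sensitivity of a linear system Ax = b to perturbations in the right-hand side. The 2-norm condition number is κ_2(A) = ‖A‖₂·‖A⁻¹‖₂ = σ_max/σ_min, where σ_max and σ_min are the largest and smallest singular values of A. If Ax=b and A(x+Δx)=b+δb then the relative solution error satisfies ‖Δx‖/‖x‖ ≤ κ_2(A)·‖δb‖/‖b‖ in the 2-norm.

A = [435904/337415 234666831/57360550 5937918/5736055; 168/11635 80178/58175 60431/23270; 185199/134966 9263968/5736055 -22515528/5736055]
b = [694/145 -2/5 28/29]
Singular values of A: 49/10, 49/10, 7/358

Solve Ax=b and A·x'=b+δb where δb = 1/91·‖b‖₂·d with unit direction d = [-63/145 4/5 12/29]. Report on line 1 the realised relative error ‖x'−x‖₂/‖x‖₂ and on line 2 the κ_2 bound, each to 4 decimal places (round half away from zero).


σ_max = 49/10, σ_min = 7/358
κ_2(A) = (49/10) / (7/358) = 250.6000
bound on ‖Δx‖/‖x‖: κ·ε = 250.6000·1/91 = 2.7538
solve Ax = b  →  x = [-94.1036 35.5693 -18.5077]
‖b‖₂ = 4.8990 and ‖x‖₂ = 102.2898
re-solving with b+δb shifts x by Δx of norm 2.7533
dividing the unrounded norms, ‖Δx‖/‖x‖ = 0.0269
realised/bound (from unrounded values) ≈ 0.0098

0.0269
2.7538


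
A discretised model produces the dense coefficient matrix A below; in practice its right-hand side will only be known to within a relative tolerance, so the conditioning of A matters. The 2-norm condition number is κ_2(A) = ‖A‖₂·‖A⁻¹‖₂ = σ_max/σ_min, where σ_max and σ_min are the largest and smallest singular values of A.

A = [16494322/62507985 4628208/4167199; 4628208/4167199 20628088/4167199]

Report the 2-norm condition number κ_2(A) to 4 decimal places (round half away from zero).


371.8500

M = AᵀA = [3028930546564/2324359422225 299108741152/51652431605; 299108741152/51652431605 265876456768/10330486321]. tr(M)=37389133444/1382724225, det(M)=7311616/1382724225
eigenvalues of AᵀA: λ = (tr ± √(tr²−4·det))/2 = 676/25, 10816/55308969
so κ_2 = √((676/25) / (10816/55308969)) = 371.8500


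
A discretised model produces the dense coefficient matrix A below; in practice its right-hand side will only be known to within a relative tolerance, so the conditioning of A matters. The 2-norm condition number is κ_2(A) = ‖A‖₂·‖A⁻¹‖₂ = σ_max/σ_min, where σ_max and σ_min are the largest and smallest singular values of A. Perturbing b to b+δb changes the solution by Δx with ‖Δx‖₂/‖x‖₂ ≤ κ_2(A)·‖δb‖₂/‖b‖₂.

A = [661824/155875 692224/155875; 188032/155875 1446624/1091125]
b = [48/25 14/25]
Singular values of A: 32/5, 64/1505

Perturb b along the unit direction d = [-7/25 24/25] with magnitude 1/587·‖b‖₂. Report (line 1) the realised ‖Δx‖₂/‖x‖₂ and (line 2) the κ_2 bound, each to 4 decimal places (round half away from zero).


0.2564
0.2564

from the listed singular values, σ₁ = 32/5, σ_n = 64/1505
κ = σ_max/σ_min = (32/5)/(64/1505) = 150.5000
perturbation bound = 150.5000·1/587 = 0.2564
solve Ax = b  →  x = [0.2155 0.2263]
2-norm of b is 2.0000; of x, 0.3125
re-solving with b+δb shifts x by Δx of norm 0.0801
relative error = 0.2564
tightness: 0.2564 against a bound of 0.2564; the bound is attained (ratio 1)


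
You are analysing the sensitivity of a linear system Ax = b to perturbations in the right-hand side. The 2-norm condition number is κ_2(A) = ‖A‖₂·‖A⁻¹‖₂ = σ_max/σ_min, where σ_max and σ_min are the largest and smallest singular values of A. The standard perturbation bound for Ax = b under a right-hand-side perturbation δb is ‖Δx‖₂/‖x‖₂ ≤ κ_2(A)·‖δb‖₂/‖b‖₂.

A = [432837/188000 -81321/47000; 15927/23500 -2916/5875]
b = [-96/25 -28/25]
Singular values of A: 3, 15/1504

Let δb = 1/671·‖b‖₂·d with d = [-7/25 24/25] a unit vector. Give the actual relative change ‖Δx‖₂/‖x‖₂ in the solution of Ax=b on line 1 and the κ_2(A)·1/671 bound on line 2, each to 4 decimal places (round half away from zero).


0.4483
0.4483

from the listed singular values, σ₁ = 3, σ_n = 15/1504
κ_2(A) = 3 / (15/1504) = 300.8000
κ_2(A)·‖δb‖/‖b‖ = 0.4483
solve Ax = b  →  x = [-1.0667 0.8000]
2-norm of b is 4.0000; of x, 1.3333
with δb = [-0.0017 0.0057], A·Δx = δb → ‖Δx‖ = 0.5977
dividing the unrounded norms, ‖Δx‖/‖x‖ = 0.4483
tightness: 0.4483 against a bound of 0.4483; the bound is attained (ratio 1)


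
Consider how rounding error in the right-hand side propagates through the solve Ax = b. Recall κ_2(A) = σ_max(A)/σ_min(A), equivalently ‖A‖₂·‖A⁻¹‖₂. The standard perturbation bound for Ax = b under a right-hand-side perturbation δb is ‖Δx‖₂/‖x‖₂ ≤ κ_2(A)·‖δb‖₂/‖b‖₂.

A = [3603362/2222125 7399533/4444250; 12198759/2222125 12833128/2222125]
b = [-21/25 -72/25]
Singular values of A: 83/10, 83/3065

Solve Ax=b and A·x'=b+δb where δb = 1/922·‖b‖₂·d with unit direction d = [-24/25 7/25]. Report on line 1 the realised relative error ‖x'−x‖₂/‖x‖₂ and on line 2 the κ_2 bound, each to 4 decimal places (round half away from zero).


0.3324
0.3324

from the listed singular values, σ₁ = 83/10, σ_n = 83/3065
condition number: (83/10) ÷ (83/3065) = 306.5000
κ_2(A)·‖δb‖/‖b‖ = 0.3324
solve Ax = b  →  x = [-0.2493 -0.2617]
2-norm of b is 3.0000; of x, 0.3614
re-solving with b+δb shifts x by Δx of norm 0.1202
dividing the unrounded norms, ‖Δx‖/‖x‖ = 0.3324
so the bound is sharp here: realised error equals the bound


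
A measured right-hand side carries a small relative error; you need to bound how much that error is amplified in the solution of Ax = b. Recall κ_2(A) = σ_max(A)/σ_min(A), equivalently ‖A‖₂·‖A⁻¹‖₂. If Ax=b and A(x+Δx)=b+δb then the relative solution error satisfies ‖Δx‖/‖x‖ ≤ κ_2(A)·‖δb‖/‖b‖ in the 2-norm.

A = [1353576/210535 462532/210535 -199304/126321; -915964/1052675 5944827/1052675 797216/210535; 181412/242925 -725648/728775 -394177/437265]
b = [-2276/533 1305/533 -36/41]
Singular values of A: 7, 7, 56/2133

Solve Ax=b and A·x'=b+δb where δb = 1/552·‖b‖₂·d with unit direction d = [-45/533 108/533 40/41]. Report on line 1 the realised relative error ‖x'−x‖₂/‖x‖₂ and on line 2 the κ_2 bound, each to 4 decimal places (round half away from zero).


σ_max = 7, σ_min = 56/2133
κ = σ_max/σ_min = 7/(56/2133) = 266.6250
bound on ‖Δx‖/‖x‖: κ·ε = 266.6250·1/552 = 0.4830
solve Ax = b  →  x = [-0.6171 0.1086 0.3429]
‖b‖ = 5.0000, ‖x‖ = 0.7143
δb = ε·‖b‖·d = [-0.0008 0.0018 0.0088]; solving A·Δx = δb gives ‖Δx‖ = 0.3450
dividing the unrounded norms, ‖Δx‖/‖x‖ = 0.4830
tightness: 0.4830 against a bound of 0.4830; the bound is attained (ratio 1)

0.4830
0.4830


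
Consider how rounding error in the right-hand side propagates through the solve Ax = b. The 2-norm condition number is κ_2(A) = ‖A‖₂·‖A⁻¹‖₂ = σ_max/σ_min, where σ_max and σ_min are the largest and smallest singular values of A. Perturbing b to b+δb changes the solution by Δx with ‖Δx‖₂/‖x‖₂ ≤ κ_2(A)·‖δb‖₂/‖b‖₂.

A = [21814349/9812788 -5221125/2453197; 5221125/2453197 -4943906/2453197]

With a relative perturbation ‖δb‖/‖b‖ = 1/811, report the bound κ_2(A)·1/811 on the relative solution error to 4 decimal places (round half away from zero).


0.4496

AᵀA = [1084456792561/114495610384 -258200294625/28623902596; -258200294625/28623902596 61477232821/7155975649]; tr = 2459087417/136142224, det = 83521/34035556
solving λ² − 2459087417/136142224·λ + 83521/34035556 = 0 gives λ = 289/16, 1156/8508889
κ_2(A) = √(λ_max/λ_min) = √((289/16) / (1156/8508889)) = 364.6250
worst-case relative error ≤ 364.6250 × 1/811 = 0.4496


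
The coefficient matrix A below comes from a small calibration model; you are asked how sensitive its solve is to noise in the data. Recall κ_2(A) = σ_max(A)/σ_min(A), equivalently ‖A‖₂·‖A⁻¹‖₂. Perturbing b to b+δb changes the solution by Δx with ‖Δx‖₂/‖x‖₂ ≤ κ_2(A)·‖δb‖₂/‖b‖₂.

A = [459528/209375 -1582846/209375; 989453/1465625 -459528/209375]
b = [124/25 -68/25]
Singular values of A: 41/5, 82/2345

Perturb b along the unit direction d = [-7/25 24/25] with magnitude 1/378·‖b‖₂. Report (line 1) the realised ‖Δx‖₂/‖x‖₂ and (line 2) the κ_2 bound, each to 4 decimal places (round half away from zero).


0.0037
0.6204

σ_max = 41/5, σ_min = 82/2345
κ = σ_max/σ_min = (41/5)/(82/2345) = 234.5000
worst-case relative error ≤ 234.5000 × 1/378 = 0.6204
solve Ax = b  →  x = [-109.6780 -32.4976]
‖b‖ = 5.6569, ‖x‖ = 114.3913
with δb = [-0.0042 0.0144], A·Δx = δb → ‖Δx‖ = 0.4280
dividing the unrounded norms, ‖Δx‖/‖x‖ = 0.0037
so the bound overstates the realised error by a factor of ≈ 165.8180 (computed from the unrounded values)
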